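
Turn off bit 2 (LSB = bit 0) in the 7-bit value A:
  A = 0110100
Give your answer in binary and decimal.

Mask = ~(1 << 2) = 1111011
Bit 2 of A is 1, so AND-ing with the mask clears it to 0.
  0110100
& 1111011
---------
  0110000

Answer: 0110000 (48)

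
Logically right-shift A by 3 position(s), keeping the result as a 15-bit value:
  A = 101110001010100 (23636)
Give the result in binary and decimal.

Logical shift right by 3: drop the bottom 3 bit(s), prepend 3 zero(s) on the left.
  101110001010100  ->  keep [101110001010], discard [100], prepend 000
= 000101110001010

Answer: 000101110001010 (2954)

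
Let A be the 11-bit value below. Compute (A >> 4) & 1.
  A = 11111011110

Bit 4 is the 5th from the right.
  11111011110
        ^
That bit is 1.

Answer: 1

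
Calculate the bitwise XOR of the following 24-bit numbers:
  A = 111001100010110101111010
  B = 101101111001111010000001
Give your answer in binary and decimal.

Apply ^ to each column (1 where bits differ):
  111001100010110101111010
^ 101101111001111010000001
--------------------------
  010100011011001111111011

Answer: 010100011011001111111011 (5354491)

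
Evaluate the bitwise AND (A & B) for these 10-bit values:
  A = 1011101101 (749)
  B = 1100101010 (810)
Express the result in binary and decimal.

Apply & to each column (1 only where both bits are 1):
  1011101101
& 1100101010
------------
  1000101000

Answer: 1000101000 (552)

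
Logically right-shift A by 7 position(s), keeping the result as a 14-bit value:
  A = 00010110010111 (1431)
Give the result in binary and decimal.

Logical shift right by 7: drop the bottom 7 bit(s), prepend 7 zero(s) on the left.
  00010110010111  ->  keep [0001011], discard [0010111], prepend 0000000
= 00000000001011

Answer: 00000000001011 (11)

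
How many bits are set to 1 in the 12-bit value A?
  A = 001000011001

001000011001
1-bits at positions (from bit 0 = LSB): 0, 3, 4, 9
Count = 4

Answer: 4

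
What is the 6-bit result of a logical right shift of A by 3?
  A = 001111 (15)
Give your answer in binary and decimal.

Logical shift right by 3: drop the bottom 3 bit(s), prepend 3 zero(s) on the left.
  001111  ->  keep [001], discard [111], prepend 000
= 000001

Answer: 000001 (1)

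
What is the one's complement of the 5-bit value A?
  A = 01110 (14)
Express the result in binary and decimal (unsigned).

Flip each bit (0->1, 1->0):
  01110
  10001

Answer: 10001 (17)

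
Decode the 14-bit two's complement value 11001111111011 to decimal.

MSB is 1, so the value is negative. Find the magnitude:
1. Invert bits:  00110000000100
2. Add 1:        00110000000101  = 3077
3. Apply sign:   -3077

Answer: -3077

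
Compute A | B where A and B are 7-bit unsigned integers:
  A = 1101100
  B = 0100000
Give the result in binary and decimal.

Apply | to each column (1 where either bit is 1):
  1101100
| 0100000
---------
  1101100

Answer: 1101100 (108)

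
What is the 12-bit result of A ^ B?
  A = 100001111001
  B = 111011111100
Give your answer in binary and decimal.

Apply ^ to each column (1 where bits differ):
  100001111001
^ 111011111100
--------------
  011010000101

Answer: 011010000101 (1669)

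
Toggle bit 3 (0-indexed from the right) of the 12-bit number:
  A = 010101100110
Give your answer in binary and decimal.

Mask = 1 << 3 = 000000001000
Bit 3 of A is 0; XOR with the mask flips it to 1.
  010101100110
^ 000000001000
--------------
  010101101110

Answer: 010101101110 (1390)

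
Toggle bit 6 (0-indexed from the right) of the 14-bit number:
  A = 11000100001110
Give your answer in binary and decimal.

Mask = 1 << 6 = 00000001000000
Bit 6 of A is 0; XOR with the mask flips it to 1.
  11000100001110
^ 00000001000000
----------------
  11000101001110

Answer: 11000101001110 (12622)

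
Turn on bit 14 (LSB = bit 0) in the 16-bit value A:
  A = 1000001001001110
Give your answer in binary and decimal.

Mask = 1 << 14 = 0100000000000000
Bit 14 of A is 0, so OR-ing with the mask flips it to 1.
  1000001001001110
| 0100000000000000
------------------
  1100001001001110

Answer: 1100001001001110 (49742)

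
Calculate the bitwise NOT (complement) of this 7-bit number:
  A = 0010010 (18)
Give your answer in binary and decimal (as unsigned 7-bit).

Flip each bit (0->1, 1->0):
  0010010
  1101101

Answer: 1101101 (109)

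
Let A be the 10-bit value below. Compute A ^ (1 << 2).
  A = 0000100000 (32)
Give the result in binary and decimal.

Mask = 1 << 2 = 0000000100
Bit 2 of A is 0; XOR with the mask flips it to 1.
  0000100000
^ 0000000100
------------
  0000100100

Answer: 0000100100 (36)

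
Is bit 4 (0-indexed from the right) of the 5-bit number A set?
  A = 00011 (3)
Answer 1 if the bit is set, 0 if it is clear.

Bit 4 is the 5th from the right.
  00011
  ^
That bit is 0.

Answer: 0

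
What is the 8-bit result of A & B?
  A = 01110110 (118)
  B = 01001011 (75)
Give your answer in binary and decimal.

Apply & to each column (1 only where both bits are 1):
  01110110
& 01001011
----------
  01000010

Answer: 01000010 (66)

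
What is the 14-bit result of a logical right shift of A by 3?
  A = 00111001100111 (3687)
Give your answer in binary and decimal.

Logical shift right by 3: drop the bottom 3 bit(s), prepend 3 zero(s) on the left.
  00111001100111  ->  keep [00111001100], discard [111], prepend 000
= 00000111001100

Answer: 00000111001100 (460)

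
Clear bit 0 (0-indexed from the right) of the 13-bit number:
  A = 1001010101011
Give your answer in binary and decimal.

Mask = ~(1 << 0) = 1111111111110
Bit 0 of A is 1, so AND-ing with the mask clears it to 0.
  1001010101011
& 1111111111110
---------------
  1001010101010

Answer: 1001010101010 (4778)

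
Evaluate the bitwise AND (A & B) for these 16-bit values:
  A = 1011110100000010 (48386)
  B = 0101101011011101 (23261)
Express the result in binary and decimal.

Apply & to each column (1 only where both bits are 1):
  1011110100000010
& 0101101011011101
------------------
  0001100000000000

Answer: 0001100000000000 (6144)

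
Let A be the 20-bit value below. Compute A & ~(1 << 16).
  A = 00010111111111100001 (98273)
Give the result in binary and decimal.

Mask = ~(1 << 16) = 11101111111111111111
Bit 16 of A is 1, so AND-ing with the mask clears it to 0.
  00010111111111100001
& 11101111111111111111
----------------------
  00000111111111100001

Answer: 00000111111111100001 (32737)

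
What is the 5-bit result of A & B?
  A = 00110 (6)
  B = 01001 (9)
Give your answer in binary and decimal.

Apply & to each column (1 only where both bits are 1):
  00110
& 01001
-------
  00000

Answer: 00000 (0)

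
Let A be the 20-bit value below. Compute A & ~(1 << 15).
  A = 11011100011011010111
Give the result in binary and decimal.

Mask = ~(1 << 15) = 11110111111111111111
Bit 15 of A is 1, so AND-ing with the mask clears it to 0.
  11011100011011010111
& 11110111111111111111
----------------------
  11010100011011010111

Answer: 11010100011011010111 (870103)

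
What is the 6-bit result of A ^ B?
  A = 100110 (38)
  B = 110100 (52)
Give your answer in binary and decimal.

Apply ^ to each column (1 where bits differ):
  100110
^ 110100
--------
  010010

Answer: 010010 (18)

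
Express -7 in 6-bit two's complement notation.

1. Binary of +7:  000111
2. Invert bits:     111000
3. Add 1:           111001

Answer: 111001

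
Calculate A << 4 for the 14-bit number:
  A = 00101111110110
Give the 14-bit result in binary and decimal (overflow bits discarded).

Shift left by 4: drop the top 4 bit(s), append 4 zero(s) on the right.
  00101111110110  ->  discard [0010], keep [1111110110], append 0000
= 11111101100000

Answer: 11111101100000 (16224)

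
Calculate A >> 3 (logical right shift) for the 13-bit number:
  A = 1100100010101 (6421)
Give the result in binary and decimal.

Logical shift right by 3: drop the bottom 3 bit(s), prepend 3 zero(s) on the left.
  1100100010101  ->  keep [1100100010], discard [101], prepend 000
= 0001100100010

Answer: 0001100100010 (802)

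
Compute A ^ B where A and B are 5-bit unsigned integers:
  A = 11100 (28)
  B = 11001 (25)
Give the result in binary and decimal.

Apply ^ to each column (1 where bits differ):
  11100
^ 11001
-------
  00101

Answer: 00101 (5)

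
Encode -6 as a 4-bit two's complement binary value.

1. Binary of +6:  0110
2. Invert bits:     1001
3. Add 1:           1010

Answer: 1010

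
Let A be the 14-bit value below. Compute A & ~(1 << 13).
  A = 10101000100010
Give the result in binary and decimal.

Mask = ~(1 << 13) = 01111111111111
Bit 13 of A is 1, so AND-ing with the mask clears it to 0.
  10101000100010
& 01111111111111
----------------
  00101000100010

Answer: 00101000100010 (2594)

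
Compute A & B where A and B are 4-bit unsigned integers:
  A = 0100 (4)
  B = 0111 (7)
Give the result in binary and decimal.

Apply & to each column (1 only where both bits are 1):
  0100
& 0111
------
  0100

Answer: 0100 (4)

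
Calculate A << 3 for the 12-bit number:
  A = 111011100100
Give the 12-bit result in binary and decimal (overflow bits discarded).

Shift left by 3: drop the top 3 bit(s), append 3 zero(s) on the right.
  111011100100  ->  discard [111], keep [011100100], append 000
= 011100100000

Answer: 011100100000 (1824)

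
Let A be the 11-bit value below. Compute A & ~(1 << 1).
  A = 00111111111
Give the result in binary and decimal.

Mask = ~(1 << 1) = 11111111101
Bit 1 of A is 1, so AND-ing with the mask clears it to 0.
  00111111111
& 11111111101
-------------
  00111111101

Answer: 00111111101 (509)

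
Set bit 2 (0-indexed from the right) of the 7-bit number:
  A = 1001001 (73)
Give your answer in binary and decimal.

Mask = 1 << 2 = 0000100
Bit 2 of A is 0, so OR-ing with the mask flips it to 1.
  1001001
| 0000100
---------
  1001101

Answer: 1001101 (77)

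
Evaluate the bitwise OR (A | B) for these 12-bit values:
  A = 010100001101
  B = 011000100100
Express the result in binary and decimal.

Apply | to each column (1 where either bit is 1):
  010100001101
| 011000100100
--------------
  011100101101

Answer: 011100101101 (1837)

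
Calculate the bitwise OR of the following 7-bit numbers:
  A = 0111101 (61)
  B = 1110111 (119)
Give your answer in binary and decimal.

Apply | to each column (1 where either bit is 1):
  0111101
| 1110111
---------
  1111111

Answer: 1111111 (127)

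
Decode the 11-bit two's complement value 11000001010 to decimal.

MSB is 1, so the value is negative. Find the magnitude:
1. Invert bits:  00111110101
2. Add 1:        00111110110  = 502
3. Apply sign:   -502

Answer: -502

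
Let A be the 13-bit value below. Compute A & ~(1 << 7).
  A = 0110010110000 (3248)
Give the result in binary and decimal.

Mask = ~(1 << 7) = 1111101111111
Bit 7 of A is 1, so AND-ing with the mask clears it to 0.
  0110010110000
& 1111101111111
---------------
  0110000110000

Answer: 0110000110000 (3120)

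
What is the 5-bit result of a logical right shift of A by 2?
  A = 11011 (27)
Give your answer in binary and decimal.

Logical shift right by 2: drop the bottom 2 bit(s), prepend 2 zero(s) on the left.
  11011  ->  keep [110], discard [11], prepend 00
= 00110

Answer: 00110 (6)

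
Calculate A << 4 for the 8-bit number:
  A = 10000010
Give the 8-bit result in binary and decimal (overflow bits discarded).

Shift left by 4: drop the top 4 bit(s), append 4 zero(s) on the right.
  10000010  ->  discard [1000], keep [0010], append 0000
= 00100000

Answer: 00100000 (32)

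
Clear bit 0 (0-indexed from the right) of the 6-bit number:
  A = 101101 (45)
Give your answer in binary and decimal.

Mask = ~(1 << 0) = 111110
Bit 0 of A is 1, so AND-ing with the mask clears it to 0.
  101101
& 111110
--------
  101100

Answer: 101100 (44)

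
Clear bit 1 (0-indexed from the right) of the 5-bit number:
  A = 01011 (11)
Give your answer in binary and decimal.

Mask = ~(1 << 1) = 11101
Bit 1 of A is 1, so AND-ing with the mask clears it to 0.
  01011
& 11101
-------
  01001

Answer: 01001 (9)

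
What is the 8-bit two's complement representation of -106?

1. Binary of +106:  01101010
2. Invert bits:     10010101
3. Add 1:           10010110

Answer: 10010110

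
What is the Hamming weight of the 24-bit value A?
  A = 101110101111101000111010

101110101111101000111010
1-bits at positions (from bit 0 = LSB): 1, 3, 4, 5, 9, 11, 12, 13, 14, 15, 17, 19, 20, 21, 23
Count = 15

Answer: 15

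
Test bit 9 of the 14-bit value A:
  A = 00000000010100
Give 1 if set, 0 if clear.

Bit 9 is the 10th from the right.
  00000000010100
      ^
That bit is 0.

Answer: 0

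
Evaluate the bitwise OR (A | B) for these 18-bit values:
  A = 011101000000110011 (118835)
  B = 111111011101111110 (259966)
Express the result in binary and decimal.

Apply | to each column (1 where either bit is 1):
  011101000000110011
| 111111011101111110
--------------------
  111111011101111111

Answer: 111111011101111111 (259967)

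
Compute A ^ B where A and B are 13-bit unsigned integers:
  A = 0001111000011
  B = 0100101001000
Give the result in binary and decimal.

Apply ^ to each column (1 where bits differ):
  0001111000011
^ 0100101001000
---------------
  0101010001011

Answer: 0101010001011 (2699)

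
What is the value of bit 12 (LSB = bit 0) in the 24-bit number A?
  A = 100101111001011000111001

Bit 12 is the 13th from the right.
  100101111001011000111001
             ^
That bit is 1.

Answer: 1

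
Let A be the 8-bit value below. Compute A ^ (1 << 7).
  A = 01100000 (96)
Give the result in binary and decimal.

Mask = 1 << 7 = 10000000
Bit 7 of A is 0; XOR with the mask flips it to 1.
  01100000
^ 10000000
----------
  11100000

Answer: 11100000 (224)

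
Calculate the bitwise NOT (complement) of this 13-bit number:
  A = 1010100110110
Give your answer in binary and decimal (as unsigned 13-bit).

Flip each bit (0->1, 1->0):
  1010100110110
  0101011001001

Answer: 0101011001001 (2761)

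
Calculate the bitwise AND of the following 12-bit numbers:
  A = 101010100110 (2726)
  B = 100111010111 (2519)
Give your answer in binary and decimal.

Apply & to each column (1 only where both bits are 1):
  101010100110
& 100111010111
--------------
  100010000110

Answer: 100010000110 (2182)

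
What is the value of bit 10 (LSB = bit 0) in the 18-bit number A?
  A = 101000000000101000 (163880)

Bit 10 is the 11th from the right.
  101000000000101000
         ^
That bit is 0.

Answer: 0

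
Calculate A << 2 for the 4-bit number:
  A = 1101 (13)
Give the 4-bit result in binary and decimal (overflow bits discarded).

Shift left by 2: drop the top 2 bit(s), append 2 zero(s) on the right.
  1101  ->  discard [11], keep [01], append 00
= 0100

Answer: 0100 (4)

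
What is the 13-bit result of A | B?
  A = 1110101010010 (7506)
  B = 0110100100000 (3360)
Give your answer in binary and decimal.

Apply | to each column (1 where either bit is 1):
  1110101010010
| 0110100100000
---------------
  1110101110010

Answer: 1110101110010 (7538)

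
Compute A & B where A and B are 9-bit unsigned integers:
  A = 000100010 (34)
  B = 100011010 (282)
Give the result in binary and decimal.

Apply & to each column (1 only where both bits are 1):
  000100010
& 100011010
-----------
  000000010

Answer: 000000010 (2)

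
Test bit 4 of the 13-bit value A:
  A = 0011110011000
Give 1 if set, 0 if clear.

Bit 4 is the 5th from the right.
  0011110011000
          ^
That bit is 1.

Answer: 1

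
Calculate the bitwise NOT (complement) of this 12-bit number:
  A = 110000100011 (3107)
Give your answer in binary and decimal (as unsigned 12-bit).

Flip each bit (0->1, 1->0):
  110000100011
  001111011100

Answer: 001111011100 (988)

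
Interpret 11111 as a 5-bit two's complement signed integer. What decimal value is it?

MSB is 1, so the value is negative. Find the magnitude:
1. Invert bits:  00000
2. Add 1:        00001  = 1
3. Apply sign:   -1

Answer: -1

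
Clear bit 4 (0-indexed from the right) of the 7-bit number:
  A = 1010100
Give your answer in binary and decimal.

Mask = ~(1 << 4) = 1101111
Bit 4 of A is 1, so AND-ing with the mask clears it to 0.
  1010100
& 1101111
---------
  1000100

Answer: 1000100 (68)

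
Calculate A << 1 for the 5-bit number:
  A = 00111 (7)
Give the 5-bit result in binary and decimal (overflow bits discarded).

Shift left by 1: drop the top 1 bit(s), append 1 zero(s) on the right.
  00111  ->  discard [0], keep [0111], append 0
= 01110

Answer: 01110 (14)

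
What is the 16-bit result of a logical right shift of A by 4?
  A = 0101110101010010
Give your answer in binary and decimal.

Logical shift right by 4: drop the bottom 4 bit(s), prepend 4 zero(s) on the left.
  0101110101010010  ->  keep [010111010101], discard [0010], prepend 0000
= 0000010111010101

Answer: 0000010111010101 (1493)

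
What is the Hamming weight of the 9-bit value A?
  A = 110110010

110110010
1-bits at positions (from bit 0 = LSB): 1, 4, 5, 7, 8
Count = 5

Answer: 5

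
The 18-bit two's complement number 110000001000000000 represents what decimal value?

MSB is 1, so the value is negative. Find the magnitude:
1. Invert bits:  001111110111111111
2. Add 1:        001111111000000000  = 65024
3. Apply sign:   -65024

Answer: -65024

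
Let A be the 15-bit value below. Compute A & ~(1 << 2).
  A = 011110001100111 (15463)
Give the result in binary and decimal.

Mask = ~(1 << 2) = 111111111111011
Bit 2 of A is 1, so AND-ing with the mask clears it to 0.
  011110001100111
& 111111111111011
-----------------
  011110001100011

Answer: 011110001100011 (15459)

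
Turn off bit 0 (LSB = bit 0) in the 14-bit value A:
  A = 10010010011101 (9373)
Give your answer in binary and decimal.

Mask = ~(1 << 0) = 11111111111110
Bit 0 of A is 1, so AND-ing with the mask clears it to 0.
  10010010011101
& 11111111111110
----------------
  10010010011100

Answer: 10010010011100 (9372)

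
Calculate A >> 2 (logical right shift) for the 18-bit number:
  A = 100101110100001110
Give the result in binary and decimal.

Logical shift right by 2: drop the bottom 2 bit(s), prepend 2 zero(s) on the left.
  100101110100001110  ->  keep [1001011101000011], discard [10], prepend 00
= 001001011101000011

Answer: 001001011101000011 (38723)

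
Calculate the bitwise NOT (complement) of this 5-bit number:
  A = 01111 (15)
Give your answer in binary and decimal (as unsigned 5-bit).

Flip each bit (0->1, 1->0):
  01111
  10000

Answer: 10000 (16)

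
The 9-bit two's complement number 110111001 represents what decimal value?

MSB is 1, so the value is negative. Find the magnitude:
1. Invert bits:  001000110
2. Add 1:        001000111  = 71
3. Apply sign:   -71

Answer: -71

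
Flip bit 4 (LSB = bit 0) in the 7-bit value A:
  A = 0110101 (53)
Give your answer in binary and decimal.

Mask = 1 << 4 = 0010000
Bit 4 of A is 1; XOR with the mask flips it to 0.
  0110101
^ 0010000
---------
  0100101

Answer: 0100101 (37)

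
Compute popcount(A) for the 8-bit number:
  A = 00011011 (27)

00011011
1-bits at positions (from bit 0 = LSB): 0, 1, 3, 4
Count = 4

Answer: 4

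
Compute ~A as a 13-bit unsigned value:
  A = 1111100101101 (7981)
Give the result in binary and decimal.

Flip each bit (0->1, 1->0):
  1111100101101
  0000011010010

Answer: 0000011010010 (210)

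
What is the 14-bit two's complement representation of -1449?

1. Binary of +1449:  00010110101001
2. Invert bits:     11101001010110
3. Add 1:           11101001010111

Answer: 11101001010111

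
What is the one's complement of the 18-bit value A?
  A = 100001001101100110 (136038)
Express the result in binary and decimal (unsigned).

Flip each bit (0->1, 1->0):
  100001001101100110
  011110110010011001

Answer: 011110110010011001 (126105)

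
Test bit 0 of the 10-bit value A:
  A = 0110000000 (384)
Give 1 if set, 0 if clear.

Bit 0 is the 1st from the right.
  0110000000
           ^
That bit is 0.

Answer: 0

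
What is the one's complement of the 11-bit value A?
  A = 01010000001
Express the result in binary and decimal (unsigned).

Flip each bit (0->1, 1->0):
  01010000001
  10101111110

Answer: 10101111110 (1406)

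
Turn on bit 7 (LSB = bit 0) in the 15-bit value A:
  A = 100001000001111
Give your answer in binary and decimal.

Mask = 1 << 7 = 000000010000000
Bit 7 of A is 0, so OR-ing with the mask flips it to 1.
  100001000001111
| 000000010000000
-----------------
  100001010001111

Answer: 100001010001111 (17039)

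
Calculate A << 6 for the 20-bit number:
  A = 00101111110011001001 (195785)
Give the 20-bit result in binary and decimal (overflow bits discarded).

Shift left by 6: drop the top 6 bit(s), append 6 zero(s) on the right.
  00101111110011001001  ->  discard [001011], keep [11110011001001], append 000000
= 11110011001001000000

Answer: 11110011001001000000 (995904)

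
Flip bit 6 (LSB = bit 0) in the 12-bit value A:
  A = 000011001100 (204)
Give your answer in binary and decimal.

Mask = 1 << 6 = 000001000000
Bit 6 of A is 1; XOR with the mask flips it to 0.
  000011001100
^ 000001000000
--------------
  000010001100

Answer: 000010001100 (140)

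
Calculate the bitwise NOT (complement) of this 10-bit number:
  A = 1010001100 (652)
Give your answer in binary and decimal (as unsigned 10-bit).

Flip each bit (0->1, 1->0):
  1010001100
  0101110011

Answer: 0101110011 (371)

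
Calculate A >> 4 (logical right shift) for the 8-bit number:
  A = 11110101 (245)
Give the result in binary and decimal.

Logical shift right by 4: drop the bottom 4 bit(s), prepend 4 zero(s) on the left.
  11110101  ->  keep [1111], discard [0101], prepend 0000
= 00001111

Answer: 00001111 (15)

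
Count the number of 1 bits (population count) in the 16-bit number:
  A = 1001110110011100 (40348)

1001110110011100
1-bits at positions (from bit 0 = LSB): 2, 3, 4, 7, 8, 10, 11, 12, 15
Count = 9

Answer: 9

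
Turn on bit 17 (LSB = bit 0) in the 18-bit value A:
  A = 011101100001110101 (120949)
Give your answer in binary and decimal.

Mask = 1 << 17 = 100000000000000000
Bit 17 of A is 0, so OR-ing with the mask flips it to 1.
  011101100001110101
| 100000000000000000
--------------------
  111101100001110101

Answer: 111101100001110101 (252021)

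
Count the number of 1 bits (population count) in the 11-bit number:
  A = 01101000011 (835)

01101000011
1-bits at positions (from bit 0 = LSB): 0, 1, 6, 8, 9
Count = 5

Answer: 5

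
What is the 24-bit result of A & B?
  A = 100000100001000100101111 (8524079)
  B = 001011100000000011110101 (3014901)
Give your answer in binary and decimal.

Apply & to each column (1 only where both bits are 1):
  100000100001000100101111
& 001011100000000011110101
--------------------------
  000000100000000000100101

Answer: 000000100000000000100101 (131109)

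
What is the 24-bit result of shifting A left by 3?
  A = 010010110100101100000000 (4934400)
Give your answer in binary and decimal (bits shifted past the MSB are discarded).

Shift left by 3: drop the top 3 bit(s), append 3 zero(s) on the right.
  010010110100101100000000  ->  discard [010], keep [010110100101100000000], append 000
= 010110100101100000000000

Answer: 010110100101100000000000 (5920768)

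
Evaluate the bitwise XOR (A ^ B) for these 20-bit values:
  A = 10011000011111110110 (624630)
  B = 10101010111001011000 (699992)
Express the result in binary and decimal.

Apply ^ to each column (1 where bits differ):
  10011000011111110110
^ 10101010111001011000
----------------------
  00110010100110101110

Answer: 00110010100110101110 (207278)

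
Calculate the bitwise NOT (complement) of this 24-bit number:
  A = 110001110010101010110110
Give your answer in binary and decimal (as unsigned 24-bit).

Flip each bit (0->1, 1->0):
  110001110010101010110110
  001110001101010101001001

Answer: 001110001101010101001001 (3724617)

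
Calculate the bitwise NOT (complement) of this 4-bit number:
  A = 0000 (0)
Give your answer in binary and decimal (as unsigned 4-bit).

Flip each bit (0->1, 1->0):
  0000
  1111

Answer: 1111 (15)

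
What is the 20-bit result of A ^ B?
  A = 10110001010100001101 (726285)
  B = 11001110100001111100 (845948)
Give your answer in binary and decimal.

Apply ^ to each column (1 where bits differ):
  10110001010100001101
^ 11001110100001111100
----------------------
  01111111110101110001

Answer: 01111111110101110001 (523633)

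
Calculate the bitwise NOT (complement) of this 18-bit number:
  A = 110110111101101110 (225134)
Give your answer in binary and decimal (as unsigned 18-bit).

Flip each bit (0->1, 1->0):
  110110111101101110
  001001000010010001

Answer: 001001000010010001 (37009)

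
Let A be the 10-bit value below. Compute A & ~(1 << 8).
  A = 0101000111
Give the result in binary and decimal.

Mask = ~(1 << 8) = 1011111111
Bit 8 of A is 1, so AND-ing with the mask clears it to 0.
  0101000111
& 1011111111
------------
  0001000111

Answer: 0001000111 (71)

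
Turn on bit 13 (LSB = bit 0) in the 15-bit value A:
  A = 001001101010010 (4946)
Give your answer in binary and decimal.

Mask = 1 << 13 = 010000000000000
Bit 13 of A is 0, so OR-ing with the mask flips it to 1.
  001001101010010
| 010000000000000
-----------------
  011001101010010

Answer: 011001101010010 (13138)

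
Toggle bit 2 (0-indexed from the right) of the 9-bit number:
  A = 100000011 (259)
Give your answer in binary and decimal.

Mask = 1 << 2 = 000000100
Bit 2 of A is 0; XOR with the mask flips it to 1.
  100000011
^ 000000100
-----------
  100000111

Answer: 100000111 (263)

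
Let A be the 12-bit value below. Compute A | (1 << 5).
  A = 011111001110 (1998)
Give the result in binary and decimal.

Mask = 1 << 5 = 000000100000
Bit 5 of A is 0, so OR-ing with the mask flips it to 1.
  011111001110
| 000000100000
--------------
  011111101110

Answer: 011111101110 (2030)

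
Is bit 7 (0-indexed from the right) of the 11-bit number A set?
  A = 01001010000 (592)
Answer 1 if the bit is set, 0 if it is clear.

Bit 7 is the 8th from the right.
  01001010000
     ^
That bit is 0.

Answer: 0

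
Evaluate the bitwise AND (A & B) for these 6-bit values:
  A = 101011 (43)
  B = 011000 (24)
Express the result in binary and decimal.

Apply & to each column (1 only where both bits are 1):
  101011
& 011000
--------
  001000

Answer: 001000 (8)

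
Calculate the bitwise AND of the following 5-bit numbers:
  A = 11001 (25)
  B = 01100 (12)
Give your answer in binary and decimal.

Apply & to each column (1 only where both bits are 1):
  11001
& 01100
-------
  01000

Answer: 01000 (8)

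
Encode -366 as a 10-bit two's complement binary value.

1. Binary of +366:  0101101110
2. Invert bits:     1010010001
3. Add 1:           1010010010

Answer: 1010010010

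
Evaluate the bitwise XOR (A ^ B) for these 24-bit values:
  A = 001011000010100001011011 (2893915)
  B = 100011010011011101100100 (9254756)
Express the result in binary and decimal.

Apply ^ to each column (1 where bits differ):
  001011000010100001011011
^ 100011010011011101100100
--------------------------
  101000010001111100111111

Answer: 101000010001111100111111 (10559295)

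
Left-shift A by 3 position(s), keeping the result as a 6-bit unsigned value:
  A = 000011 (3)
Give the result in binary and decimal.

Shift left by 3: drop the top 3 bit(s), append 3 zero(s) on the right.
  000011  ->  discard [000], keep [011], append 000
= 011000

Answer: 011000 (24)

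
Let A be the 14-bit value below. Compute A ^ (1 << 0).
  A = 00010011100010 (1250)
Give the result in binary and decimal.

Mask = 1 << 0 = 00000000000001
Bit 0 of A is 0; XOR with the mask flips it to 1.
  00010011100010
^ 00000000000001
----------------
  00010011100011

Answer: 00010011100011 (1251)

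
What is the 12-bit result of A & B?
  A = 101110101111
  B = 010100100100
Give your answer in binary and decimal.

Apply & to each column (1 only where both bits are 1):
  101110101111
& 010100100100
--------------
  000100100100

Answer: 000100100100 (292)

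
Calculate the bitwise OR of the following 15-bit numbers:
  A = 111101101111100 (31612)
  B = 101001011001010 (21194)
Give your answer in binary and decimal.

Apply | to each column (1 where either bit is 1):
  111101101111100
| 101001011001010
-----------------
  111101111111110

Answer: 111101111111110 (31742)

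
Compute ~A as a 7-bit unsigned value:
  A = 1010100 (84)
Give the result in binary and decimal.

Flip each bit (0->1, 1->0):
  1010100
  0101011

Answer: 0101011 (43)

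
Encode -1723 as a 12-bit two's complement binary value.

1. Binary of +1723:  011010111011
2. Invert bits:     100101000100
3. Add 1:           100101000101

Answer: 100101000101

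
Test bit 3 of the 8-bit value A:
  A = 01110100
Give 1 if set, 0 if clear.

Bit 3 is the 4th from the right.
  01110100
      ^
That bit is 0.

Answer: 0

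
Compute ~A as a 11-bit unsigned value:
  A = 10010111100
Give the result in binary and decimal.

Flip each bit (0->1, 1->0):
  10010111100
  01101000011

Answer: 01101000011 (835)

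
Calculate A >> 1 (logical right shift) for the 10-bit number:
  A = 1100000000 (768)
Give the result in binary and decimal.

Logical shift right by 1: drop the bottom 1 bit(s), prepend 1 zero(s) on the left.
  1100000000  ->  keep [110000000], discard [0], prepend 0
= 0110000000

Answer: 0110000000 (384)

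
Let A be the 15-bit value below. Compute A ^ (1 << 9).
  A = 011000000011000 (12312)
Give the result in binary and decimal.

Mask = 1 << 9 = 000001000000000
Bit 9 of A is 0; XOR with the mask flips it to 1.
  011000000011000
^ 000001000000000
-----------------
  011001000011000

Answer: 011001000011000 (12824)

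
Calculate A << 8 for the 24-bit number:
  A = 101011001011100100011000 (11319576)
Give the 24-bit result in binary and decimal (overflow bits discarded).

Shift left by 8: drop the top 8 bit(s), append 8 zero(s) on the right.
  101011001011100100011000  ->  discard [10101100], keep [1011100100011000], append 00000000
= 101110010001100000000000

Answer: 101110010001100000000000 (12130304)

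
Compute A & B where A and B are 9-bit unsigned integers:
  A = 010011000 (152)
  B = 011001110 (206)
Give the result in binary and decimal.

Apply & to each column (1 only where both bits are 1):
  010011000
& 011001110
-----------
  010001000

Answer: 010001000 (136)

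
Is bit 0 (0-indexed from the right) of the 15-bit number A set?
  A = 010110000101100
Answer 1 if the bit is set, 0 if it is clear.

Bit 0 is the 1st from the right.
  010110000101100
                ^
That bit is 0.

Answer: 0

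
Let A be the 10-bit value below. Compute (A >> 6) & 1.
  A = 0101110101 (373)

Bit 6 is the 7th from the right.
  0101110101
     ^
That bit is 1.

Answer: 1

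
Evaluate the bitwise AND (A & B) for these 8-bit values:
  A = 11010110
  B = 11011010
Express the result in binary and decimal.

Apply & to each column (1 only where both bits are 1):
  11010110
& 11011010
----------
  11010010

Answer: 11010010 (210)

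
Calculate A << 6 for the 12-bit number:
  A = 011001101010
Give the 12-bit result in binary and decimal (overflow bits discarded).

Shift left by 6: drop the top 6 bit(s), append 6 zero(s) on the right.
  011001101010  ->  discard [011001], keep [101010], append 000000
= 101010000000

Answer: 101010000000 (2688)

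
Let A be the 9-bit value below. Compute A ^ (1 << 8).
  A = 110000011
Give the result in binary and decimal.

Mask = 1 << 8 = 100000000
Bit 8 of A is 1; XOR with the mask flips it to 0.
  110000011
^ 100000000
-----------
  010000011

Answer: 010000011 (131)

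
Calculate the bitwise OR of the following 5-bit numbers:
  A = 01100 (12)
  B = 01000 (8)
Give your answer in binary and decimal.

Apply | to each column (1 where either bit is 1):
  01100
| 01000
-------
  01100

Answer: 01100 (12)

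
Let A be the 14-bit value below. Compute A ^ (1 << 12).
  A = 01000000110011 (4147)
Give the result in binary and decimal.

Mask = 1 << 12 = 01000000000000
Bit 12 of A is 1; XOR with the mask flips it to 0.
  01000000110011
^ 01000000000000
----------------
  00000000110011

Answer: 00000000110011 (51)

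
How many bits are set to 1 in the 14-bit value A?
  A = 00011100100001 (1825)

00011100100001
1-bits at positions (from bit 0 = LSB): 0, 5, 8, 9, 10
Count = 5

Answer: 5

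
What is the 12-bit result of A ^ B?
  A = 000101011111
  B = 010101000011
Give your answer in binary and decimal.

Apply ^ to each column (1 where bits differ):
  000101011111
^ 010101000011
--------------
  010000011100

Answer: 010000011100 (1052)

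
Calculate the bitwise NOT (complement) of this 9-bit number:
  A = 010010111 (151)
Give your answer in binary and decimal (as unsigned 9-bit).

Flip each bit (0->1, 1->0):
  010010111
  101101000

Answer: 101101000 (360)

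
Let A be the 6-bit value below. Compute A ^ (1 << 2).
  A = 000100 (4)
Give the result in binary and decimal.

Mask = 1 << 2 = 000100
Bit 2 of A is 1; XOR with the mask flips it to 0.
  000100
^ 000100
--------
  000000

Answer: 000000 (0)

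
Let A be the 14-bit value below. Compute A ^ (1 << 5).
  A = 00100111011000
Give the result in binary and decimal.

Mask = 1 << 5 = 00000000100000
Bit 5 of A is 0; XOR with the mask flips it to 1.
  00100111011000
^ 00000000100000
----------------
  00100111111000

Answer: 00100111111000 (2552)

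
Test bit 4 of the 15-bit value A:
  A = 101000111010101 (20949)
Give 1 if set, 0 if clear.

Bit 4 is the 5th from the right.
  101000111010101
            ^
That bit is 1.

Answer: 1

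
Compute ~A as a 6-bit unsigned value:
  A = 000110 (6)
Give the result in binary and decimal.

Flip each bit (0->1, 1->0):
  000110
  111001

Answer: 111001 (57)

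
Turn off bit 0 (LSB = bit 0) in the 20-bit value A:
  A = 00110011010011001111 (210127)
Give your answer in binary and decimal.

Mask = ~(1 << 0) = 11111111111111111110
Bit 0 of A is 1, so AND-ing with the mask clears it to 0.
  00110011010011001111
& 11111111111111111110
----------------------
  00110011010011001110

Answer: 00110011010011001110 (210126)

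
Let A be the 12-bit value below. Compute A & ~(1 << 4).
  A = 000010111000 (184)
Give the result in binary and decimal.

Mask = ~(1 << 4) = 111111101111
Bit 4 of A is 1, so AND-ing with the mask clears it to 0.
  000010111000
& 111111101111
--------------
  000010101000

Answer: 000010101000 (168)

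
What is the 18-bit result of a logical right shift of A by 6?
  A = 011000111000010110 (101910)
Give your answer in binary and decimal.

Logical shift right by 6: drop the bottom 6 bit(s), prepend 6 zero(s) on the left.
  011000111000010110  ->  keep [011000111000], discard [010110], prepend 000000
= 000000011000111000

Answer: 000000011000111000 (1592)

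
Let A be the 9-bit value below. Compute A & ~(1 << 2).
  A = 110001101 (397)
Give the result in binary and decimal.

Mask = ~(1 << 2) = 111111011
Bit 2 of A is 1, so AND-ing with the mask clears it to 0.
  110001101
& 111111011
-----------
  110001001

Answer: 110001001 (393)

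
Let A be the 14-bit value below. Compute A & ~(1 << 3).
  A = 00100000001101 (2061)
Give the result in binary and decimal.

Mask = ~(1 << 3) = 11111111110111
Bit 3 of A is 1, so AND-ing with the mask clears it to 0.
  00100000001101
& 11111111110111
----------------
  00100000000101

Answer: 00100000000101 (2053)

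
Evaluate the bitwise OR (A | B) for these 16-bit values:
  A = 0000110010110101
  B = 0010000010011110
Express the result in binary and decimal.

Apply | to each column (1 where either bit is 1):
  0000110010110101
| 0010000010011110
------------------
  0010110010111111

Answer: 0010110010111111 (11455)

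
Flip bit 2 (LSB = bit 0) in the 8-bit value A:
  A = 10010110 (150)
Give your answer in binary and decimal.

Mask = 1 << 2 = 00000100
Bit 2 of A is 1; XOR with the mask flips it to 0.
  10010110
^ 00000100
----------
  10010010

Answer: 10010010 (146)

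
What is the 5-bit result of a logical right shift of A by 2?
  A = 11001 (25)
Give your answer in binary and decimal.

Logical shift right by 2: drop the bottom 2 bit(s), prepend 2 zero(s) on the left.
  11001  ->  keep [110], discard [01], prepend 00
= 00110

Answer: 00110 (6)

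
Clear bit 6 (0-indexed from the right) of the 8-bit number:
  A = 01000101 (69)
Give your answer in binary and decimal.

Mask = ~(1 << 6) = 10111111
Bit 6 of A is 1, so AND-ing with the mask clears it to 0.
  01000101
& 10111111
----------
  00000101

Answer: 00000101 (5)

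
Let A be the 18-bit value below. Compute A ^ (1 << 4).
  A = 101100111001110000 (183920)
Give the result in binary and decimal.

Mask = 1 << 4 = 000000000000010000
Bit 4 of A is 1; XOR with the mask flips it to 0.
  101100111001110000
^ 000000000000010000
--------------------
  101100111001100000

Answer: 101100111001100000 (183904)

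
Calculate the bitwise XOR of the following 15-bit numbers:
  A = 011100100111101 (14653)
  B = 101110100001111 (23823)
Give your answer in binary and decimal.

Apply ^ to each column (1 where bits differ):
  011100100111101
^ 101110100001111
-----------------
  110010000110010

Answer: 110010000110010 (25650)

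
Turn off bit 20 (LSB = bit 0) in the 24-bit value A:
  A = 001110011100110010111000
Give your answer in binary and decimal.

Mask = ~(1 << 20) = 111011111111111111111111
Bit 20 of A is 1, so AND-ing with the mask clears it to 0.
  001110011100110010111000
& 111011111111111111111111
--------------------------
  001010011100110010111000

Answer: 001010011100110010111000 (2739384)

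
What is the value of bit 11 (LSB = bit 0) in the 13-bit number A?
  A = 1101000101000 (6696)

Bit 11 is the 12th from the right.
  1101000101000
   ^
That bit is 1.

Answer: 1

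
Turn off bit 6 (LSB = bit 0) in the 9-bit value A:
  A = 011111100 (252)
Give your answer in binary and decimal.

Mask = ~(1 << 6) = 110111111
Bit 6 of A is 1, so AND-ing with the mask clears it to 0.
  011111100
& 110111111
-----------
  010111100

Answer: 010111100 (188)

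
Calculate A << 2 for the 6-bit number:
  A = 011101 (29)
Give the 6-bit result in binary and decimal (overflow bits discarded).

Shift left by 2: drop the top 2 bit(s), append 2 zero(s) on the right.
  011101  ->  discard [01], keep [1101], append 00
= 110100

Answer: 110100 (52)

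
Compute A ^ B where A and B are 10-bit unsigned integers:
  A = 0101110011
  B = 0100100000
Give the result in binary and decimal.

Apply ^ to each column (1 where bits differ):
  0101110011
^ 0100100000
------------
  0001010011

Answer: 0001010011 (83)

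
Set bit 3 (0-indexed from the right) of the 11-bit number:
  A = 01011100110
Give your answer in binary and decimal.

Mask = 1 << 3 = 00000001000
Bit 3 of A is 0, so OR-ing with the mask flips it to 1.
  01011100110
| 00000001000
-------------
  01011101110

Answer: 01011101110 (750)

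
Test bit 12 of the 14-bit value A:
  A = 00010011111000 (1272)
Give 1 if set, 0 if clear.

Bit 12 is the 13th from the right.
  00010011111000
   ^
That bit is 0.

Answer: 0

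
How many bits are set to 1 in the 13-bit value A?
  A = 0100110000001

0100110000001
1-bits at positions (from bit 0 = LSB): 0, 7, 8, 11
Count = 4

Answer: 4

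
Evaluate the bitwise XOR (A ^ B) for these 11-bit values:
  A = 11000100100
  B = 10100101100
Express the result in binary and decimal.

Apply ^ to each column (1 where bits differ):
  11000100100
^ 10100101100
-------------
  01100001000

Answer: 01100001000 (776)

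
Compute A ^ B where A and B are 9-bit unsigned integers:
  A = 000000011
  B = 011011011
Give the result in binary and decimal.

Apply ^ to each column (1 where bits differ):
  000000011
^ 011011011
-----------
  011011000

Answer: 011011000 (216)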